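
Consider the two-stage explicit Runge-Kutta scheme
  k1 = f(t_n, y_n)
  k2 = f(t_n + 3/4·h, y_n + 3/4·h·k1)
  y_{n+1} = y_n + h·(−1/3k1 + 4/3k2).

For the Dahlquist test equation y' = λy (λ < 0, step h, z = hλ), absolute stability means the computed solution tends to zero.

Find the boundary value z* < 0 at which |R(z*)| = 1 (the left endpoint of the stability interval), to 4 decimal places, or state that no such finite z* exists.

Set f=λy, z=hλ:
  k1=λy_n ⇒ h·k1=z·y_n;  k2=λ(1+3/4z)y_n ⇒ h·k2=z(1+3/4z)y_n
  y_{n+1}/y_n = 1 − 1/3z + 4/3z(1+3/4z) = 1 + z + z²
  Hence R(z) = 1 + z + z².

Find x<0 with |R(x)|<1.
x=-1.31: |R|=1.4061
R=1: x+1x²=0 ⇒ x=−1=-1.0000; min R=1−1/(4·1)=0.7500>−1
Confirm numerically:
  x=-0.658: |R|=0.77496 <1
  x=-0.634: |R|=0.76796 <1
  x=-0.591: |R|=0.75828 <1
  x=-0.496: |R|=0.75002 <1
  x=-1.468: |R|=1.68702 >1
  x=-1.448: |R|=1.64870 >1
  x=-1.253: |R|=1.31701 >1
So |R|<1 on (-1.0000, 0).

left endpoint -1.0000.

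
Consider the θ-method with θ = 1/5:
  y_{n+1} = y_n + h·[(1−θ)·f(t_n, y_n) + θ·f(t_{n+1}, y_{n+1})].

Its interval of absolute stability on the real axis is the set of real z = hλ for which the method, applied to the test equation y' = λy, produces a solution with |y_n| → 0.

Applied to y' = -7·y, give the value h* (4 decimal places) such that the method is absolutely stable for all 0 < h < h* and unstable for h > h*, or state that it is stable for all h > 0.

(-3.3333,0); λ=-7 ⇒ h* = (10/3)/7 = 0.4762.

With y'=λy (z=hλ):
  y_{n+1} = y_n + z·[4/5·y_n + 1/5·y_{n+1}] ⇒ (1 − 1/5z)y_{n+1} = (1 + 4/5z)y_n
  Hence R(z) = (1 + 4/5z)/(1 − 1/5z).

Solve |R(x)|<1 on ℝ⁻.
x=-0.92: |R|=0.2230
R=−1: 1+4/5x = −1+1/5x ⇒ -3/5x=2 ⇒ x=2/(-3/5)=-3.3333
Confirm numerically:
  x=-2.958: |R|=0.85851 <1
  x=-2.701: |R|=0.75367 <1
  x=-2.355: |R|=0.60095 <1
  x=-1.673: |R|=0.25356 <1
  x=-3.541: |R|=1.07294 >1
  x=-3.526: |R|=1.06779 >1
  x=-3.423: |R|=1.03194 >1
Interval (-3.3333, 0).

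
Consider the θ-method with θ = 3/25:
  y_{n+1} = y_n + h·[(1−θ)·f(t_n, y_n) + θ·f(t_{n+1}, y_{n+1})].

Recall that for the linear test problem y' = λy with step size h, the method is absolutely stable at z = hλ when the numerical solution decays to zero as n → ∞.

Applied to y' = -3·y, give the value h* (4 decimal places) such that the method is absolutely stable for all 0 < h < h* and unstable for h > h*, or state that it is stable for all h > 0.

(-2.6316,0); λ=-3 ⇒ h* = (50/19)/3 = 0.8772.

With y'=λy (z=hλ):
  y_{n+1} = y_n + z·[22/25·y_n + 3/25·y_{n+1}] ⇒ (1 − 3/25z)y_{n+1} = (1 + 22/25z)y_n
  so R(z) = (1 + 22/25z)/(1 − 3/25z).

Need |R(x)|<1, x<0.
x=-1.75: |R|=0.4463
R=−1: 1+22/25x = −1+3/25x ⇒ -19/25x=2 ⇒ x=2/(-19/25)=-2.6316
Confirm numerically:
  x=-2.569: |R|=0.96365 <1
  x=-2.524: |R|=0.93725 <1
  x=-1.540: |R|=0.29980 <1
  x=-3.080: |R|=1.24883 >1
  x=-2.686: |R|=1.03128 >1
Stable set (-2.6316, 0).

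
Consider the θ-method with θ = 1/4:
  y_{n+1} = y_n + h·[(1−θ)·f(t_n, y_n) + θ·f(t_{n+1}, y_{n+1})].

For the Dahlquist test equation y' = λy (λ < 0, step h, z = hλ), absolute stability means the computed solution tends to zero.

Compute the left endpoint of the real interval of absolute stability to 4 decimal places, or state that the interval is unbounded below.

z* = -4.0000.

With y'=λy (z=hλ):
  y_{n+1} = y_n + z·[3/4·y_n + 1/4·y_{n+1}] ⇒ (1 − 1/4z)y_{n+1} = (1 + 3/4z)y_n
  so R(z) = (1 + 3/4z)/(1 − 1/4z).

Find x<0 with |R(x)|<1.
x=-1.22: |R|=0.0651
R=−1: 1+3/4x = −1+1/4x ⇒ -1/2x=2 ⇒ x=2/(-1/2)=-4.0000
Confirm numerically:
  x=-3.841: |R|=0.95944 <1
  x=-3.679: |R|=0.91640 <1
  x=-3.134: |R|=0.75722 <1
  x=-2.284: |R|=0.45385 <1
  x=-4.500: |R|=1.11765 >1
  x=-4.197: |R|=1.04807 >1
  x=-4.145: |R|=1.03560 >1
Interval (-4.0000, 0).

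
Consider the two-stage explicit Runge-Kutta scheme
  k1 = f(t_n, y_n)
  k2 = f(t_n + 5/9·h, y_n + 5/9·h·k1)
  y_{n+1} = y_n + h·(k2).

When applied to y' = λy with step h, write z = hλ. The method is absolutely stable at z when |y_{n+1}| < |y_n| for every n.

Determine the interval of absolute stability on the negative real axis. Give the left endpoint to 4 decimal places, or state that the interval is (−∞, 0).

On y'=λy, z=hλ:
  k1=λy_n ⇒ h·k1=z·y_n;  k2=λ(1+5/9z)y_n ⇒ h·k2=z(1+5/9z)y_n
  y_{n+1}/y_n = 1 + z(1+5/9z) = 1 + z + 5/9z²
  ⇒ R(z) = 1 + z + 5/9z².

Solve |R(x)|<1 on ℝ⁻.
x=-0.93: |R|=0.5505
R=1: x+5/9x²=0 ⇒ x=−9/5=-1.8000; min R=1−1/(4·5/9)=0.5500>−1
Confirm numerically:
  x=-1.462: |R|=0.72547 <1
  x=-1.440: |R|=0.71200 <1
  x=-0.769: |R|=0.55953 <1
  x=-2.199: |R|=1.48745 >1
  x=-2.087: |R|=1.33276 >1
Stable set (-1.8000, 0).

(-1.8000, 0).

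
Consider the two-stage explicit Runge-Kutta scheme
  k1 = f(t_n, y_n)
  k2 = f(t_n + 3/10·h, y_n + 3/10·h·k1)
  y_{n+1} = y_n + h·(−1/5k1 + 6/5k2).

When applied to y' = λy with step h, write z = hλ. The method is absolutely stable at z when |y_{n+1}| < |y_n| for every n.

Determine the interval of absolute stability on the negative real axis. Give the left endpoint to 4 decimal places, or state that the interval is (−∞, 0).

Test eqn y'=λy, z=hλ:
  k1=λy_n ⇒ h·k1=z·y_n;  k2=λ(1+3/10z)y_n ⇒ h·k2=z(1+3/10z)y_n
  y_{n+1}/y_n = 1 − 1/5z + 6/5z(1+3/10z) = 1 + z + 9/25z²
  Hence R(z) = 1 + z + 9/25z².

Solve |R(x)|<1 on ℝ⁻.
x=-0.97: |R|=0.3687
R=1: x+9/25x²=0 ⇒ x=−25/9=-2.7778; min R=1−1/(4·9/25)=0.3056>−1
Confirm numerically:
  x=-2.542: |R|=0.78424 <1
  x=-2.210: |R|=0.54828 <1
  x=-1.764: |R|=0.35621 <1
  x=-3.104: |R|=1.36453 >1
  x=-2.864: |R|=1.08890 >1
So |R|<1 on (-2.7778, 0).

(-2.7778, 0).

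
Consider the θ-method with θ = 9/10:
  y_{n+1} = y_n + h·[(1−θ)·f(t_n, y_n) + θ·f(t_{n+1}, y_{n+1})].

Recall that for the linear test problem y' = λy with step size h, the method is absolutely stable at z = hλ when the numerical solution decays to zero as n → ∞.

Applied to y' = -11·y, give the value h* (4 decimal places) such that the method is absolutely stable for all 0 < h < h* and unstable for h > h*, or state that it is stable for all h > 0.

With y'=λy (z=hλ):
  y_{n+1} = y_n + z·[1/10·y_n + 9/10·y_{n+1}] ⇒ (1 − 9/10z)y_{n+1} = (1 + 1/10z)y_n
  R(z) = (1 + 1/10z)/(1 − 9/10z).

Solve |R(x)|<1 on ℝ⁻.
x=-1.27: |R|=0.4074
x=-2: |R|=0.2857
x=-10: |R|=0.0000
x=-100: |R|=0.0989
θ=9/10≥1/2 ⇒ |1+1/10x|<|1−9/10x| ∀x<0 ⇒ interval (−∞,0).

(−∞, 0) — no finite endpoint. Any h>0 works for λ=-11.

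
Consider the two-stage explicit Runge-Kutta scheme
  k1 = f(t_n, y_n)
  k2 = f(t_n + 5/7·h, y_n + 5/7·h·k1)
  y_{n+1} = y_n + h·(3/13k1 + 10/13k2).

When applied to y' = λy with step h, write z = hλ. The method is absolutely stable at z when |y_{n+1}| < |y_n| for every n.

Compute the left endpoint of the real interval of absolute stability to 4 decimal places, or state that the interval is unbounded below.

With y'=λy (z=hλ):
  k1=λy_n ⇒ h·k1=z·y_n;  k2=λ(1+5/7z)y_n ⇒ h·k2=z(1+5/7z)y_n
  y_{n+1}/y_n = 1 + 3/13z + 10/13z(1+5/7z) = 1 + z + 50/91z²
  Hence R(z) = 1 + z + 50/91z².

Solve |R(x)|<1 on ℝ⁻.
x=-0.31: |R|=0.7428
R=1: x+50/91x²=0 ⇒ x=−91/50=-1.8200; min R=1−1/(4·50/91)=0.5450>−1
Confirm numerically:
  x=-1.789: |R|=0.96953 <1
  x=-1.705: |R|=0.89227 <1
  x=-1.361: |R|=0.65676 <1
  x=-1.172: |R|=0.58272 <1
  x=-2.199: |R|=1.45792 >1
  x=-2.135: |R|=1.36952 >1
Interval (-1.8200, 0).

left endpoint -1.8200.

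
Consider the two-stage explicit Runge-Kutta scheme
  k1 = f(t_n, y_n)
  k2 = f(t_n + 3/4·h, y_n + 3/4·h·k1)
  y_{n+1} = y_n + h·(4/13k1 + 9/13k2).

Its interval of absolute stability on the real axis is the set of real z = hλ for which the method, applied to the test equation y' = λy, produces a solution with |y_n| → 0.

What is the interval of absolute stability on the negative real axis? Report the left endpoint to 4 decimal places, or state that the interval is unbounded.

Test eqn y'=λy, z=hλ:
  k1=λy_n ⇒ h·k1=z·y_n;  k2=λ(1+3/4z)y_n ⇒ h·k2=z(1+3/4z)y_n
  y_{n+1}/y_n = 1 + 4/13z + 9/13z(1+3/4z) = 1 + z + 27/52z²
  ⇒ R(z) = 1 + z + 27/52z².

Boundary: |R(x)|=1, x<0.
x=-1.53: |R|=0.6855
R=1: x+27/52x²=0 ⇒ x=−52/27=-1.9259; min R=1−1/(4·27/52)=0.5185>−1
Confirm numerically:
  x=-1.788: |R|=0.87195 <1
  x=-1.731: |R|=0.82480 <1
  x=-1.463: |R|=0.64835 <1
  x=-0.777: |R|=0.53647 <1
  x=-2.097: |R|=1.18627 >1
  x=-2.046: |R|=1.12756 >1
Stable set (-1.9259, 0).

z∈(-1.9259,0).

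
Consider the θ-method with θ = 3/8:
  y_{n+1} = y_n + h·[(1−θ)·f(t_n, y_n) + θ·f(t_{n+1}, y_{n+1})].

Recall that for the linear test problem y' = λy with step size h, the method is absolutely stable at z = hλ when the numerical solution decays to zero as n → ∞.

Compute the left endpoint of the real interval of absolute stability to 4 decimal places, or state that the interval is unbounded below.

With y'=λy (z=hλ):
  y_{n+1} = y_n + z·[5/8·y_n + 3/8·y_{n+1}] ⇒ (1 − 3/8z)y_{n+1} = (1 + 5/8z)y_n
  ⇒ R(z) = (1 + 5/8z)/(1 − 3/8z).

Find x<0 with |R(x)|<1.
x=-1.66: |R|=0.0231
R=−1: 1+5/8x = −1+3/8x ⇒ -1/4x=2 ⇒ x=2/(-1/4)=-8.0000
Confirm numerically:
  x=-4.912: |R|=0.72836 <1
  x=-4.820: |R|=0.71683 <1
  x=-4.324: |R|=0.64944 <1
  x=-4.103: |R|=0.61623 <1
  x=-8.191: |R|=1.01173 >1
  x=-8.076: |R|=1.00472 >1
Interval (-8.0000, 0).

z* = -8.0000.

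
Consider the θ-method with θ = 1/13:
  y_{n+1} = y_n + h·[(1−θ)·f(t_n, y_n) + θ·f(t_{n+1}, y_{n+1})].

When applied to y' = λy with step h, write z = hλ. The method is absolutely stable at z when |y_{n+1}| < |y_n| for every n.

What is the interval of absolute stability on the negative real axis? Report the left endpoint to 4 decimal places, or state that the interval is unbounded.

On y'=λy, z=hλ:
  y_{n+1} = y_n + z·[12/13·y_n + 1/13·y_{n+1}] ⇒ (1 − 1/13z)y_{n+1} = (1 + 12/13z)y_n
  so R(z) = (1 + 12/13z)/(1 − 1/13z).

Find x<0 with |R(x)|<1.
x=-0.65: |R|=0.3810
R=−1: 1+12/13x = −1+1/13x ⇒ -11/13x=2 ⇒ x=2/(-11/13)=-2.3636
Confirm numerically:
  x=-1.816: |R|=0.59341 <1
  x=-1.413: |R|=0.27447 <1
  x=-1.226: |R|=0.12034 <1
  x=-1.172: |R|=0.07508 <1
  x=-2.723: |R|=1.25142 >1
  x=-2.622: |R|=1.18192 >1
  x=-2.495: |R|=1.09326 >1
Interval (-2.3636, 0).

(-2.3636, 0).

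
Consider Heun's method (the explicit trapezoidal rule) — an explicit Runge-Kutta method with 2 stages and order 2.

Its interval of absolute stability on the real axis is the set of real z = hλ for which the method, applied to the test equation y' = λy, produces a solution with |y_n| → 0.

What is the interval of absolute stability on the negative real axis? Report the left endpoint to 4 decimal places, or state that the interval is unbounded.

(-2.0000, 0).

On y'=λy, z=hλ:
  order 2, 2-stage ⇒ R(z)=1+z+z^2/2
  (e.g. R(-0.33)=0.72445, |R|=0.72445)

Solve |R(x)|<1 on ℝ⁻.
x=-0.33: |R|=0.7245
|R(-1.62)|=0.6922 |R(-1.51)|=0.6300 |R(-1.02)|=0.5002
Bisect:
  x_lo=-2.4376 |R|=1.5333  x_hi=-0.2599 |R|=0.7739
  mid=-1.34873 |R|=0.56081 →hi
  mid=-1.89316 |R|=0.89887 →hi
  mid=-2.16538 |R|=1.17905 →lo
  mid=-2.02927 |R|=1.02970 →lo
  mid=-1.96122 |R|=0.96197 →hi
  mid=-1.99524 |R|=0.99525 →hi
  mid=-2.01226 |R|=1.01233 →lo
  mid=-2.00375 |R|=1.00376 →lo
  mid=-1.99950 |R|=0.99950 →hi
  mid=-2.00162 |R|=1.00162 →lo
  ...
  [-2.00003,-1.99989] ⇒ x*=-2.0000
Stable set (-2.0000, 0).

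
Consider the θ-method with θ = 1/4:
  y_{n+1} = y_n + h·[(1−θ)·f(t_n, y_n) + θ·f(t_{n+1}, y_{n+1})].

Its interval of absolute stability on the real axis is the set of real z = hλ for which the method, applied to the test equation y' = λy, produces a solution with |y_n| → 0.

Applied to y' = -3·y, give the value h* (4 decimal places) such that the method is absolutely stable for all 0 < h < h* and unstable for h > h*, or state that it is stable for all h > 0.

Set f=λy, z=hλ:
  y_{n+1} = y_n + z·[3/4·y_n + 1/4·y_{n+1}] ⇒ (1 − 1/4z)y_{n+1} = (1 + 3/4z)y_n
  R(z) = (1 + 3/4z)/(1 − 1/4z).

Boundary: |R(x)|=1, x<0.
x=-0.43: |R|=0.6117
R=−1: 1+3/4x = −1+1/4x ⇒ -1/2x=2 ⇒ x=2/(-1/2)=-4.0000
Confirm numerically:
  x=-3.680: |R|=0.91667 <1
  x=-3.487: |R|=0.86296 <1
  x=-2.679: |R|=0.60443 <1
  x=-4.519: |R|=1.12185 >1
  x=-4.361: |R|=1.08635 >1
Interval (-4.0000, 0).

(-4.0000,0); λ=-3 ⇒ h* = (4)/3 = 1.3333.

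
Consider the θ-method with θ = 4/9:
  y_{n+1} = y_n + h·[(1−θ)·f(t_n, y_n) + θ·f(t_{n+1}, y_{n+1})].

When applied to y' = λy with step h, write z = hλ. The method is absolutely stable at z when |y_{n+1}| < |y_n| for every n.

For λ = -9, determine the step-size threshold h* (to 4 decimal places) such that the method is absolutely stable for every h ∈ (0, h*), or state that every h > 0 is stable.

(-18.0000,0); λ=-9 ⇒ h* = (18)/9 = 2.0000.

On y'=λy, z=hλ:
  y_{n+1} = y_n + z·[5/9·y_n + 4/9·y_{n+1}] ⇒ (1 − 4/9z)y_{n+1} = (1 + 5/9z)y_n
  ⇒ R(z) = (1 + 5/9z)/(1 − 4/9z).

Need |R(x)|<1, x<0.
x=-0.46: |R|=0.6181
R=−1: 1+5/9x = −1+4/9x ⇒ -1/9x=2 ⇒ x=2/(-1/9)=-18.0000
Confirm numerically:
  x=-15.075: |R|=0.95779 <1
  x=-10.761: |R|=0.86091 <1
  x=-8.982: |R|=0.79928 <1
  x=-18.261: |R|=1.00318 >1
  x=-18.218: |R|=1.00266 >1
  x=-18.024: |R|=1.00030 >1
So |R|<1 on (-18.0000, 0).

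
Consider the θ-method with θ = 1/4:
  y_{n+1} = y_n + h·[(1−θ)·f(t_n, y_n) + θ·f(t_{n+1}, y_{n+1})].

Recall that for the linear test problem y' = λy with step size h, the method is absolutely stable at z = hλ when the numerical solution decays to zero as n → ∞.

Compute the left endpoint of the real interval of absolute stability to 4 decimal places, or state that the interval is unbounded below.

z* = -4.0000.

On y'=λy, z=hλ:
  y_{n+1} = y_n + z·[3/4·y_n + 1/4·y_{n+1}] ⇒ (1 − 1/4z)y_{n+1} = (1 + 3/4z)y_n
  ⇒ R(z) = (1 + 3/4z)/(1 − 1/4z).

Solve |R(x)|<1 on ℝ⁻.
x=-1.02: |R|=0.1873
R=−1: 1+3/4x = −1+1/4x ⇒ -1/2x=2 ⇒ x=2/(-1/2)=-4.0000
Confirm numerically:
  x=-3.965: |R|=0.99121 <1
  x=-2.540: |R|=0.55352 <1
  x=-2.125: |R|=0.38776 <1
  x=-4.224: |R|=1.05447 >1
  x=-4.066: |R|=1.01636 >1
Interval (-4.0000, 0).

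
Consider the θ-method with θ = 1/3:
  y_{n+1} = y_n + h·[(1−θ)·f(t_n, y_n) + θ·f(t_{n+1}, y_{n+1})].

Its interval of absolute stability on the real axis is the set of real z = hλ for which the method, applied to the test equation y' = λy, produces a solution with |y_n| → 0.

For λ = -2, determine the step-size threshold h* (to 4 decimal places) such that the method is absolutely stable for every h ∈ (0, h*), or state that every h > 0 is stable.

(-6.0000,0); λ=-2 ⇒ h* = (6)/2 = 3.0000.

Set f=λy, z=hλ:
  y_{n+1} = y_n + z·[2/3·y_n + 1/3·y_{n+1}] ⇒ (1 − 1/3z)y_{n+1} = (1 + 2/3z)y_n
  ⇒ R(z) = (1 + 2/3z)/(1 − 1/3z).

Boundary: |R(x)|=1, x<0.
x=-1.29: |R|=0.0979
R=−1: 1+2/3x = −1+1/3x ⇒ -1/3x=2 ⇒ x=2/(-1/3)=-6.0000
Confirm numerically:
  x=-5.819: |R|=0.97948 <1
  x=-4.436: |R|=0.78967 <1
  x=-4.048: |R|=0.72304 <1
  x=-3.602: |R|=0.63678 <1
  x=-6.565: |R|=1.05907 >1
  x=-6.478: |R|=1.05043 >1
Stable set (-6.0000, 0).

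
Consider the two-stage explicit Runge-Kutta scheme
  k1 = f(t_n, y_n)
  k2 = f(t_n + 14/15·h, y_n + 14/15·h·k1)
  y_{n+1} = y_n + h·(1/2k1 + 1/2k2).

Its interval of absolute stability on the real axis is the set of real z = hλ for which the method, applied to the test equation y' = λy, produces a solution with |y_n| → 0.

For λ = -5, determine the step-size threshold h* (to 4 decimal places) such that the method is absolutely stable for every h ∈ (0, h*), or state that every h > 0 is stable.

(-2.1429,0); λ=-5 ⇒ h* = (15/7)/5 = 0.4286.

Set f=λy, z=hλ:
  k1=λy_n ⇒ h·k1=z·y_n;  k2=λ(1+14/15z)y_n ⇒ h·k2=z(1+14/15z)y_n
  y_{n+1}/y_n = 1 + 1/2z + 1/2z(1+14/15z) = 1 + z + 7/15z²
  so R(z) = 1 + z + 7/15z².

Need |R(x)|<1, x<0.
x=-1.01: |R|=0.4660
R=1: x+7/15x²=0 ⇒ x=−15/7=-2.1429; min R=1−1/(4·7/15)=0.4643>−1
Confirm numerically:
  x=-2.067: |R|=0.92683 <1
  x=-1.955: |R|=0.82861 <1
  x=-1.620: |R|=0.60472 <1
  x=-2.588: |R|=1.53761 >1
  x=-2.258: |R|=1.12133 >1
Stable set (-2.1429, 0).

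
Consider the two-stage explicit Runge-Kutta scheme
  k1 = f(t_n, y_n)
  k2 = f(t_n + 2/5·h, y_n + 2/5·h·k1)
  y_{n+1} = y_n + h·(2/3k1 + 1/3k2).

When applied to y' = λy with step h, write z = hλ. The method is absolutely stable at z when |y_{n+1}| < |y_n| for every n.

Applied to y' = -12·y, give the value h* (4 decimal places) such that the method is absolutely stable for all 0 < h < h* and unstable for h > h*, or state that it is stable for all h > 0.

(-7.5000,0); λ=-12 ⇒ h* = (15/2)/12 = 0.6250.

Set f=λy, z=hλ:
  k1=λy_n ⇒ h·k1=z·y_n;  k2=λ(1+2/5z)y_n ⇒ h·k2=z(1+2/5z)y_n
  y_{n+1}/y_n = 1 + 2/3z + 1/3z(1+2/5z) = 1 + z + 2/15z²
  ⇒ R(z) = 1 + z + 2/15z².

Need |R(x)|<1, x<0.
x=-1.01: |R|=0.1260
R=1: x+2/15x²=0 ⇒ x=−15/2=-7.5000; min R=1−1/(4·2/15)=-0.8750>−1
Confirm numerically:
  x=-6.872: |R|=0.42458 <1
  x=-6.512: |R|=0.14215 <1
  x=-3.298: |R|=0.84776 <1
  x=-7.818: |R|=1.33148 >1
  x=-7.571: |R|=1.07167 >1
Interval (-7.5000, 0).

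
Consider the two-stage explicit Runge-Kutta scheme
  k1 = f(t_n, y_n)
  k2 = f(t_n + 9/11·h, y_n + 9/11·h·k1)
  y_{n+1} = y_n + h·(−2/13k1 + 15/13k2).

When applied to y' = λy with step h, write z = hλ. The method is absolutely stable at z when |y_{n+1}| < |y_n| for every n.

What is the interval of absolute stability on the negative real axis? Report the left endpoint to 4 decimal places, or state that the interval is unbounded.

z∈(-1.0593,0).

With y'=λy (z=hλ):
  k1=λy_n ⇒ h·k1=z·y_n;  k2=λ(1+9/11z)y_n ⇒ h·k2=z(1+9/11z)y_n
  y_{n+1}/y_n = 1 − 2/13z + 15/13z(1+9/11z) = 1 + z + 135/143z²
  so R(z) = 1 + z + 135/143z².

Boundary: |R(x)|=1, x<0.
x=-0.95: |R|=0.9020
R=1: x+135/143x²=0 ⇒ x=−143/135=-1.0593; min R=1−1/(4·135/143)=0.7352>−1
Confirm numerically:
  x=-0.873: |R|=0.84649 <1
  x=-0.606: |R|=0.74069 <1
  x=-0.482: |R|=0.73733 <1
  x=-0.478: |R|=0.73770 <1
  x=-1.632: |R|=1.88242 >1
  x=-1.200: |R|=1.15944 >1
So |R|<1 on (-1.0593, 0).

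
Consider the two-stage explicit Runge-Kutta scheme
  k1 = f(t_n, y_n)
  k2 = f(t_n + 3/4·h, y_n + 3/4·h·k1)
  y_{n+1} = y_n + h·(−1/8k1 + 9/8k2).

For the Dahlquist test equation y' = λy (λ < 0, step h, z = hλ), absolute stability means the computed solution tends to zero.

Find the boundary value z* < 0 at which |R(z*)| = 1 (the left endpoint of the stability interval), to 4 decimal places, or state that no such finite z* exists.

left endpoint -1.1852.

Test eqn y'=λy, z=hλ:
  k1=λy_n ⇒ h·k1=z·y_n;  k2=λ(1+3/4z)y_n ⇒ h·k2=z(1+3/4z)y_n
  y_{n+1}/y_n = 1 − 1/8z + 9/8z(1+3/4z) = 1 + z + 27/32z²
  R(z) = 1 + z + 27/32z².

Boundary: |R(x)|=1, x<0.
x=-1.65: |R|=1.6471
R=1: x+27/32x²=0 ⇒ x=−32/27=-1.1852; min R=1−1/(4·27/32)=0.7037>−1
Confirm numerically:
  x=-0.926: |R|=0.79750 <1
  x=-0.886: |R|=0.77634 <1
  x=-0.766: |R|=0.72908 <1
  x=-1.670: |R|=1.68313 >1
  x=-1.362: |R|=1.20319 >1
So |R|<1 on (-1.1852, 0).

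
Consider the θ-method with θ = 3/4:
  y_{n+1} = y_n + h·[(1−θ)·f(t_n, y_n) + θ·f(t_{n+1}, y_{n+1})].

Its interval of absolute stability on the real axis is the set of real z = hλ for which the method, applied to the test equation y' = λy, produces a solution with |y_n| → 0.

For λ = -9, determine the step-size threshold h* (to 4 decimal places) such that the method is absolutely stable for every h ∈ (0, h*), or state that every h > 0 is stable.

Set f=λy, z=hλ:
  y_{n+1} = y_n + z·[1/4·y_n + 3/4·y_{n+1}] ⇒ (1 − 3/4z)y_{n+1} = (1 + 1/4z)y_n
  Hence R(z) = (1 + 1/4z)/(1 − 3/4z).

Need |R(x)|<1, x<0.
x=-1.17: |R|=0.3768
x=-2: |R|=0.2000
x=-10: |R|=0.1765
x=-100: |R|=0.3158
θ=3/4≥1/2 ⇒ |1+1/4x|<|1−3/4x| ∀x<0 ⇒ unbounded interval.

unbounded; (−∞, 0). Any h>0 works for λ=-9.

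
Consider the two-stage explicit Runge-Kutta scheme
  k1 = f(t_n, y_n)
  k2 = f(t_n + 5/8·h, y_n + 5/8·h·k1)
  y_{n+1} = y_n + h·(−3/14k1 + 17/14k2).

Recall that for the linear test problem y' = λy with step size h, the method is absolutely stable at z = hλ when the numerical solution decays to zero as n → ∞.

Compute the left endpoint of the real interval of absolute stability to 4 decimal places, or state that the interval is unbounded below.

left endpoint -1.3176.

Set f=λy, z=hλ:
  k1=λy_n ⇒ h·k1=z·y_n;  k2=λ(1+5/8z)y_n ⇒ h·k2=z(1+5/8z)y_n
  y_{n+1}/y_n = 1 − 3/14z + 17/14z(1+5/8z) = 1 + z + 85/112z²
  ⇒ R(z) = 1 + z + 85/112z².

Find x<0 with |R(x)|<1.
x=-0.81: |R|=0.6879
R=1: x+85/112x²=0 ⇒ x=−112/85=-1.3176; min R=1−1/(4·85/112)=0.6706>−1
Confirm numerically:
  x=-1.028: |R|=0.77402 <1
  x=-0.902: |R|=0.71547 <1
  x=-0.649: |R|=0.67066 <1
  x=-0.618: |R|=0.67185 <1
  x=-1.893: |R|=1.82658 >1
  x=-1.472: |R|=1.17243 >1
So |R|<1 on (-1.3176, 0).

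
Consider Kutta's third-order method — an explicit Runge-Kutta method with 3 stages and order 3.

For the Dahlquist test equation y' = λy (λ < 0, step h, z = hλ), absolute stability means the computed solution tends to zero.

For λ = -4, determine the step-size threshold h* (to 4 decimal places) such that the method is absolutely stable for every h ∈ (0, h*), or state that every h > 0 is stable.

(-2.5127,0); λ=-4 ⇒ h* = 0.6282.

On y'=λy, z=hλ:
  order 3, 3-stage ⇒ R(z)=1+z+z^2/2+z^3/6
  (e.g. R(-0.5)=0.60417, |R|=0.60417)

Need |R(x)|<1, x<0.
x=-0.5: |R|=0.6042
|R(-1.45)|=0.0931 |R(-0.95)|=0.3584 |R(-0.86)|=0.4038
Bisect:
  x_lo=-3.3338 |R|=2.9522  x_hi=-0.1188 |R|=0.8880
  mid=-1.72630 |R|=0.09367 →hi
  mid=-2.53006 |R|=1.02870 →lo
  mid=-2.12818 |R|=0.47008 →hi
  mid=-2.32912 |R|=0.72256 →hi
  mid=-2.42959 |R|=0.86841 →hi
  mid=-2.47983 |R|=0.94669 →hi
  mid=-2.50494 |R|=0.98722 →hi
  mid=-2.51750 |R|=1.00784 →lo
  mid=-2.51122 |R|=0.99750 →hi
  ...
  [-2.51279,-2.51260] ⇒ x*=-2.5127
So |R|<1 on (-2.5127, 0).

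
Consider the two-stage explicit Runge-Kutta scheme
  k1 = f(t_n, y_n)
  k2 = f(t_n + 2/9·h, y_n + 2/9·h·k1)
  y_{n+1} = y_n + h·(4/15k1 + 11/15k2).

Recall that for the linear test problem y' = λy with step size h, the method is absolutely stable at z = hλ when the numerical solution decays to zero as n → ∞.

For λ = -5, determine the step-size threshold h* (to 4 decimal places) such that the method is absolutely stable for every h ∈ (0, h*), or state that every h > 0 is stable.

(-6.1364,0); λ=-5 ⇒ h* = (135/22)/5 = 1.2273.

Set f=λy, z=hλ:
  k1=λy_n ⇒ h·k1=z·y_n;  k2=λ(1+2/9z)y_n ⇒ h·k2=z(1+2/9z)y_n
  y_{n+1}/y_n = 1 + 4/15z + 11/15z(1+2/9z) = 1 + z + 22/135z²
  so R(z) = 1 + z + 22/135z².

Need |R(x)|<1, x<0.
x=-1.55: |R|=0.1585
R=1: x+22/135x²=0 ⇒ x=−135/22=-6.1364; min R=1−1/(4·22/135)=-0.5341>−1
Confirm numerically:
  x=-5.537: |R|=0.45918 <1
  x=-4.355: |R|=0.26424 <1
  x=-3.832: |R|=0.43902 <1
  x=-3.710: |R|=0.46696 <1
  x=-6.600: |R|=1.49867 >1
  x=-6.549: |R|=1.44038 >1
  x=-6.185: |R|=1.04902 >1
Stable set (-6.1364, 0).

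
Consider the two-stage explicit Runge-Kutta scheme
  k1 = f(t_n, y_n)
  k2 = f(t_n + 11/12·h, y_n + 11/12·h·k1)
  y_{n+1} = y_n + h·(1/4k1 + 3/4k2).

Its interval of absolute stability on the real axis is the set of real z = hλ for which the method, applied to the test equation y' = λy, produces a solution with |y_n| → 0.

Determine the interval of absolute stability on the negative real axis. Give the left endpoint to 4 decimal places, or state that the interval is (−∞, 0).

Set f=λy, z=hλ:
  k1=λy_n ⇒ h·k1=z·y_n;  k2=λ(1+11/12z)y_n ⇒ h·k2=z(1+11/12z)y_n
  y_{n+1}/y_n = 1 + 1/4z + 3/4z(1+11/12z) = 1 + z + 11/16z²
  so R(z) = 1 + z + 11/16z².

Solve |R(x)|<1 on ℝ⁻.
x=-1.17: |R|=0.7711
R=1: x+11/16x²=0 ⇒ x=−16/11=-1.4545; min R=1−1/(4·11/16)=0.6364>−1
Confirm numerically:
  x=-1.353: |R|=0.90554 <1
  x=-1.224: |R|=0.80600 <1
  x=-1.179: |R|=0.77665 <1
  x=-0.883: |R|=0.65304 <1
  x=-1.792: |R|=1.41574 >1
  x=-1.790: |R|=1.41282 >1
So |R|<1 on (-1.4545, 0).

z∈(-1.4545,0).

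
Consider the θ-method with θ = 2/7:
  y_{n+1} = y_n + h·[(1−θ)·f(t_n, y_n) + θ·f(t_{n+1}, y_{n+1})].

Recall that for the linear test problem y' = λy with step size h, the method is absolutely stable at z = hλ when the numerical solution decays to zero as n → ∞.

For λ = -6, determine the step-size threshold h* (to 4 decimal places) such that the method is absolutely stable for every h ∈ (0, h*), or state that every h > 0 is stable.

(-4.6667,0); λ=-6 ⇒ h* = (14/3)/6 = 0.7778.

With y'=λy (z=hλ):
  y_{n+1} = y_n + z·[5/7·y_n + 2/7·y_{n+1}] ⇒ (1 − 2/7z)y_{n+1} = (1 + 5/7z)y_n
  R(z) = (1 + 5/7z)/(1 − 2/7z).

Solve |R(x)|<1 on ℝ⁻.
x=-1.79: |R|=0.1843
R=−1: 1+5/7x = −1+2/7x ⇒ -3/7x=2 ⇒ x=2/(-3/7)=-4.6667
Confirm numerically:
  x=-3.194: |R|=0.67000 <1
  x=-2.739: |R|=0.53654 <1
  x=-2.598: |R|=0.49114 <1
  x=-1.872: |R|=0.21966 <1
  x=-5.131: |R|=1.08070 >1
  x=-4.693: |R|=1.00482 >1
So |R|<1 on (-4.6667, 0).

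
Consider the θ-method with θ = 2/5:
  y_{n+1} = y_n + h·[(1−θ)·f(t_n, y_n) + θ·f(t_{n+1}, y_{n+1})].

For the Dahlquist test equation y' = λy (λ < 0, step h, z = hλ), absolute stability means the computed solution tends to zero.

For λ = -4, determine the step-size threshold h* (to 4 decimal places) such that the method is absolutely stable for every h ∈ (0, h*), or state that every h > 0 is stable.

With y'=λy (z=hλ):
  y_{n+1} = y_n + z·[3/5·y_n + 2/5·y_{n+1}] ⇒ (1 − 2/5z)y_{n+1} = (1 + 3/5z)y_n
  so R(z) = (1 + 3/5z)/(1 − 2/5z).

Solve |R(x)|<1 on ℝ⁻.
x=-1.31: |R|=0.1404
R=−1: 1+3/5x = −1+2/5x ⇒ -1/5x=2 ⇒ x=2/(-1/5)=-10.0000
Confirm numerically:
  x=-8.583: |R|=0.93607 <1
  x=-7.730: |R|=0.88905 <1
  x=-7.564: |R|=0.87897 <1
  x=-6.450: |R|=0.80168 <1
  x=-10.243: |R|=1.00953 >1
  x=-10.118: |R|=1.00468 >1
So |R|<1 on (-10.0000, 0).

(-10.0000,0); λ=-4 ⇒ h* = (10)/4 = 2.5000.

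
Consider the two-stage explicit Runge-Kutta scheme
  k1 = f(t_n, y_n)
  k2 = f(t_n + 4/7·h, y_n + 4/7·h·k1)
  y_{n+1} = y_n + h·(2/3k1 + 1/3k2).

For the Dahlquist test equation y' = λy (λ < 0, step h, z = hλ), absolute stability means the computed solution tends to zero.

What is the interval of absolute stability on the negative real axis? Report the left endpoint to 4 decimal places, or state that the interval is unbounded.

Set f=λy, z=hλ:
  k1=λy_n ⇒ h·k1=z·y_n;  k2=λ(1+4/7z)y_n ⇒ h·k2=z(1+4/7z)y_n
  y_{n+1}/y_n = 1 + 2/3z + 1/3z(1+4/7z) = 1 + z + 4/21z²
  R(z) = 1 + z + 4/21z².

Find x<0 with |R(x)|<1.
x=-1.26: |R|=0.0424
R=1: x+4/21x²=0 ⇒ x=−21/4=-5.2500; min R=1−1/(4·4/21)=-0.3125>−1
Confirm numerically:
  x=-4.786: |R|=0.57701 <1
  x=-3.861: |R|=0.02151 <1
  x=-2.147: |R|=0.26898 <1
  x=-5.553: |R|=1.32049 >1
  x=-5.483: |R|=1.24334 >1
  x=-5.442: |R|=1.19902 >1
Stable set (-5.2500, 0).

(-5.2500, 0).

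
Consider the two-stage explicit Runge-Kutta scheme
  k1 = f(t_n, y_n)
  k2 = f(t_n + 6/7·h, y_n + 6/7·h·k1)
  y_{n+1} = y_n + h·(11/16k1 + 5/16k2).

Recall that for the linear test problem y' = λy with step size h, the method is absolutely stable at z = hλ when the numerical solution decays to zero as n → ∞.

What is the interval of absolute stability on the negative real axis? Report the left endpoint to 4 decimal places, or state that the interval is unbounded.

(-3.7333, 0).

On y'=λy, z=hλ:
  k1=λy_n ⇒ h·k1=z·y_n;  k2=λ(1+6/7z)y_n ⇒ h·k2=z(1+6/7z)y_n
  y_{n+1}/y_n = 1 + 11/16z + 5/16z(1+6/7z) = 1 + z + 15/56z²
  Hence R(z) = 1 + z + 15/56z².

Boundary: |R(x)|=1, x<0.
x=-1.8: |R|=0.0679
R=1: x+15/56x²=0 ⇒ x=−56/15=-3.7333; min R=1−1/(4·15/56)=0.0667>−1
Confirm numerically:
  x=-2.525: |R|=0.18276 <1
  x=-2.286: |R|=0.11377 <1
  x=-1.856: |R|=0.06670 <1
  x=-3.910: |R|=1.18503 >1
  x=-3.814: |R|=1.08241 >1
So |R|<1 on (-3.7333, 0).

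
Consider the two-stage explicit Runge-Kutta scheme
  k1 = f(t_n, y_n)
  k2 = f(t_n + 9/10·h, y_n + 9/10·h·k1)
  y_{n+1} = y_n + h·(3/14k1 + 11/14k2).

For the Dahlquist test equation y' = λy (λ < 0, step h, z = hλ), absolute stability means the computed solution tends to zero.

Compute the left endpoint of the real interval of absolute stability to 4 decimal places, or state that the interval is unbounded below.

Test eqn y'=λy, z=hλ:
  k1=λy_n ⇒ h·k1=z·y_n;  k2=λ(1+9/10z)y_n ⇒ h·k2=z(1+9/10z)y_n
  y_{n+1}/y_n = 1 + 3/14z + 11/14z(1+9/10z) = 1 + z + 99/140z²
  ⇒ R(z) = 1 + z + 99/140z².

Find x<0 with |R(x)|<1.
x=-1.24: |R|=0.8473
R=1: x+99/140x²=0 ⇒ x=−140/99=-1.4141; min R=1−1/(4·99/140)=0.6465>−1
Confirm numerically:
  x=-1.173: |R|=0.79998 <1
  x=-1.084: |R|=0.74693 <1
  x=-0.776: |R|=0.64982 <1
  x=-0.666: |R|=0.64766 <1
  x=-1.642: |R|=1.26457 >1
  x=-1.610: |R|=1.22299 >1
So |R|<1 on (-1.4141, 0).

left endpoint -1.4141.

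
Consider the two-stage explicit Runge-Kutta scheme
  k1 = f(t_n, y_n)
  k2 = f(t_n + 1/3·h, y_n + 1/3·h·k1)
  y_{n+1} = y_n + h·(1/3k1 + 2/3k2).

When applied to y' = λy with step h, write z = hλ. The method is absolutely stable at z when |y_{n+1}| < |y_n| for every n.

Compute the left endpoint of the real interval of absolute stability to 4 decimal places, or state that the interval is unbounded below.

z* = -4.5000.

Test eqn y'=λy, z=hλ:
  k1=λy_n ⇒ h·k1=z·y_n;  k2=λ(1+1/3z)y_n ⇒ h·k2=z(1+1/3z)y_n
  y_{n+1}/y_n = 1 + 1/3z + 2/3z(1+1/3z) = 1 + z + 2/9z²
  R(z) = 1 + z + 2/9z².

Find x<0 with |R(x)|<1.
x=-1.48: |R|=0.0068
R=1: x+2/9x²=0 ⇒ x=−9/2=-4.5000; min R=1−1/(4·2/9)=-0.1250>−1
Confirm numerically:
  x=-4.457: |R|=0.95741 <1
  x=-2.802: |R|=0.05729 <1
  x=-1.844: |R|=0.08837 <1
  x=-5.075: |R|=1.64847 >1
  x=-4.571: |R|=1.07212 >1
Stable set (-4.5000, 0).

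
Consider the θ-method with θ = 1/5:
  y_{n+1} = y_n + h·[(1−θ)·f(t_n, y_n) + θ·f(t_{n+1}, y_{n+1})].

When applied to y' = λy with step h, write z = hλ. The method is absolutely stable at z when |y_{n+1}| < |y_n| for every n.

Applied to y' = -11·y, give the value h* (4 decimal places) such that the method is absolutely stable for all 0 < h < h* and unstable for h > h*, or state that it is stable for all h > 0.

(-3.3333,0); λ=-11 ⇒ h* = (10/3)/11 = 0.3030.

With y'=λy (z=hλ):
  y_{n+1} = y_n + z·[4/5·y_n + 1/5·y_{n+1}] ⇒ (1 − 1/5z)y_{n+1} = (1 + 4/5z)y_n
  R(z) = (1 + 4/5z)/(1 − 1/5z).

Need |R(x)|<1, x<0.
x=-0.53: |R|=0.5208
R=−1: 1+4/5x = −1+1/5x ⇒ -3/5x=2 ⇒ x=2/(-3/5)=-3.3333
Confirm numerically:
  x=-1.847: |R|=0.34877 <1
  x=-1.463: |R|=0.13183 <1
  x=-1.409: |R|=0.09924 <1
  x=-3.544: |R|=1.07397 >1
  x=-3.405: |R|=1.02558 >1
Interval (-3.3333, 0).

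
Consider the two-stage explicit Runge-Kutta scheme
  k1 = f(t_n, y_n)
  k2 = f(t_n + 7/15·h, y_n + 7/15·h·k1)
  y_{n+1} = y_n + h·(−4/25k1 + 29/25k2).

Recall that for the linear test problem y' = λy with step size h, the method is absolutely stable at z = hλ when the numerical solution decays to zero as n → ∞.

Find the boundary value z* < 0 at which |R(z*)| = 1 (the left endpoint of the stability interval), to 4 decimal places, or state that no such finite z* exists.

Set f=λy, z=hλ:
  k1=λy_n ⇒ h·k1=z·y_n;  k2=λ(1+7/15z)y_n ⇒ h·k2=z(1+7/15z)y_n
  y_{n+1}/y_n = 1 − 4/25z + 29/25z(1+7/15z) = 1 + z + 203/375z²
  Hence R(z) = 1 + z + 203/375z².

Need |R(x)|<1, x<0.
x=-0.47: |R|=0.6496
R=1: x+203/375x²=0 ⇒ x=−375/203=-1.8473; min R=1−1/(4·203/375)=0.5382>−1
Confirm numerically:
  x=-1.770: |R|=0.92594 <1
  x=-1.311: |R|=0.61940 <1
  x=-1.274: |R|=0.60463 <1
  x=-2.245: |R|=1.48333 >1
  x=-2.230: |R|=1.46200 >1
  x=-1.955: |R|=1.11399 >1
Interval (-1.8473, 0).

left endpoint -1.8473.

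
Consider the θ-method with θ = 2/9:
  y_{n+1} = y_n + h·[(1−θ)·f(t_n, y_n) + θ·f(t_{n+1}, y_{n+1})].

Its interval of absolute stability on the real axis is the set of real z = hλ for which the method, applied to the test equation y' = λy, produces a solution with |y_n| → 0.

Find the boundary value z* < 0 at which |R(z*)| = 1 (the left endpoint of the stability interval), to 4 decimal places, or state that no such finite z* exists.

left endpoint -3.6000.

With y'=λy (z=hλ):
  y_{n+1} = y_n + z·[7/9·y_n + 2/9·y_{n+1}] ⇒ (1 − 2/9z)y_{n+1} = (1 + 7/9z)y_n
  Hence R(z) = (1 + 7/9z)/(1 − 2/9z).

Need |R(x)|<1, x<0.
x=-1.15: |R|=0.0841
R=−1: 1+7/9x = −1+2/9x ⇒ -5/9x=2 ⇒ x=2/(-5/9)=-3.6000
Confirm numerically:
  x=-3.259: |R|=0.89013 <1
  x=-3.213: |R|=0.87456 <1
  x=-3.004: |R|=0.80144 <1
  x=-2.352: |R|=0.54466 <1
  x=-4.152: |R|=1.15950 >1
  x=-4.142: |R|=1.15679 >1
Stable set (-3.6000, 0).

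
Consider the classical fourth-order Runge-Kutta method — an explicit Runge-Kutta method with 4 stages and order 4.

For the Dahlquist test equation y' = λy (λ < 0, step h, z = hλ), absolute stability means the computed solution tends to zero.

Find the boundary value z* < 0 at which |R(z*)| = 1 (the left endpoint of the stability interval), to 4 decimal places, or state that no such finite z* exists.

With y'=λy (z=hλ):
  order 4, 4-stage ⇒ R(z)=1+z+z^2/2+z^3/6+z^4/24
  (e.g. R(-0.6)=0.54940, |R|=0.54940)

Need |R(x)|<1, x<0.
x=-0.6: |R|=0.5494
|R(-2.8)|=1.0224 |R(-2.15)|=0.3952 |R(-1.68)|=0.2728
Bisect:
  x_lo=-3.2891 |R|=2.0659  x_hi=-0.0752 |R|=0.9276
  mid=-1.68211 |R|=0.27297 →hi
  mid=-2.48558 |R|=0.63449 →hi
  mid=-2.88732 |R|=1.16504 →lo
  mid=-2.68645 |R|=0.86092 →hi
  mid=-2.78689 |R|=1.00240 →lo
  mid=-2.73667 |R|=0.92913 →hi
  mid=-2.76178 |R|=0.96512 →hi
  mid=-2.77433 |R|=0.98360 →hi
  mid=-2.78061 |R|=0.99296 →hi
  mid=-2.78375 |R|=0.99767 →hi
  ...
  [-2.78532,-2.78512] ⇒ x*=-2.7853
Interval (-2.7853, 0).

z* = -2.7853.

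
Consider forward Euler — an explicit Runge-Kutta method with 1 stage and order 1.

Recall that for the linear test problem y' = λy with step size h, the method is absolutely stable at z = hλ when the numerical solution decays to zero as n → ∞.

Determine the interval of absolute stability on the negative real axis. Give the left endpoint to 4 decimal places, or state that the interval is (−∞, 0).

On y'=λy, z=hλ:
  order 1, 1-stage ⇒ R(z)=1+z
  (e.g. R(-0.43)=0.57000, |R|=0.57000)

Find x<0 with |R(x)|<1.
x=-0.43: |R|=0.5700
|R(-2)|=1.0000 |R(-1.71)|=0.7100 |R(-1.1)|=0.1000
Bisect:
  x_lo=-2.7345 |R|=1.7345  x_hi=-0.2432 |R|=0.7568
  mid=-1.48886 |R|=0.48886 →hi
  mid=-2.11166 |R|=1.11166 →lo
  mid=-1.80026 |R|=0.80026 →hi
  mid=-1.95596 |R|=0.95596 →hi
  mid=-2.03381 |R|=1.03381 →lo
  mid=-1.99489 |R|=0.99489 →hi
  mid=-2.01435 |R|=1.01435 →lo
  mid=-2.00462 |R|=1.00462 →lo
  mid=-1.99975 |R|=0.99975 →hi
  mid=-2.00218 |R|=1.00218 →lo
  ...
  [-2.00006,-1.99990] ⇒ x*=-2.0000
Stable set (-2.0000, 0).

(-2.0000, 0).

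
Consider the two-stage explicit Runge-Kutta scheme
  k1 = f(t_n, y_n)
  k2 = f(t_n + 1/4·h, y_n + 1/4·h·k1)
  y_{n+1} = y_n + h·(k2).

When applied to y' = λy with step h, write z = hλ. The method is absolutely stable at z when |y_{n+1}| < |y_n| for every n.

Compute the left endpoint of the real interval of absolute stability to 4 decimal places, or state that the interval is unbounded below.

On y'=λy, z=hλ:
  k1=λy_n ⇒ h·k1=z·y_n;  k2=λ(1+1/4z)y_n ⇒ h·k2=z(1+1/4z)y_n
  y_{n+1}/y_n = 1 + z(1+1/4z) = 1 + z + 1/4z²
  ⇒ R(z) = 1 + z + 1/4z².

Find x<0 with |R(x)|<1.
x=-1.09: |R|=0.2070
R=1: x+1/4x²=0 ⇒ x=−4=-4.0000; min R=1−1/(4·1/4)=0.0000>−1
Confirm numerically:
  x=-3.215: |R|=0.36906 <1
  x=-2.865: |R|=0.18706 <1
  x=-2.826: |R|=0.17057 <1
  x=-4.333: |R|=1.36072 >1
  x=-4.134: |R|=1.13849 >1
So |R|<1 on (-4.0000, 0).

left endpoint -4.0000.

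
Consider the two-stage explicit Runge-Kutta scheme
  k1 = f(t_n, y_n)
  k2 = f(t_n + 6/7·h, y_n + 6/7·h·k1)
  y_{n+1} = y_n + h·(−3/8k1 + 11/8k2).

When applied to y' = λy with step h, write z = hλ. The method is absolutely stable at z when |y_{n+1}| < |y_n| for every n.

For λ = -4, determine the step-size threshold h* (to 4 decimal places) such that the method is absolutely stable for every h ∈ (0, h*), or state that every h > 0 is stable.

Set f=λy, z=hλ:
  k1=λy_n ⇒ h·k1=z·y_n;  k2=λ(1+6/7z)y_n ⇒ h·k2=z(1+6/7z)y_n
  y_{n+1}/y_n = 1 − 3/8z + 11/8z(1+6/7z) = 1 + z + 33/28z²
  so R(z) = 1 + z + 33/28z².

Need |R(x)|<1, x<0.
x=-0.89: |R|=1.0435
R=1: x+33/28x²=0 ⇒ x=−28/33=-0.8485; min R=1−1/(4·33/28)=0.7879>−1
Confirm numerically:
  x=-0.511: |R|=0.79675 <1
  x=-0.409: |R|=0.78815 <1
  x=-0.369: |R|=0.79148 <1
  x=-0.362: |R|=0.79244 <1
  x=-1.443: |R|=2.01108 >1
  x=-1.289: |R|=1.66922 >1
  x=-0.886: |R|=1.03917 >1
Interval (-0.8485, 0).

(-0.8485,0); λ=-4 ⇒ h* = (28/33)/4 = 0.2121.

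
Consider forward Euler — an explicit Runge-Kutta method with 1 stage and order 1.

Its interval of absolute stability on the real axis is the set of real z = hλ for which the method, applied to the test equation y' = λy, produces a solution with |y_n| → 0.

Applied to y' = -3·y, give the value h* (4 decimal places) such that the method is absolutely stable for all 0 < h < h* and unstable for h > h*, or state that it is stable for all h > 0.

(-2.0000,0); λ=-3 ⇒ h* = 0.6667.

Set f=λy, z=hλ:
  order 1, 1-stage ⇒ R(z)=1+z
  (e.g. R(-1.36)=-0.36000, |R|=0.36000)

Boundary: |R(x)|=1, x<0.
x=-1.36: |R|=0.3600
|R(-2.16)|=1.1600 |R(-1.92)|=0.9200 |R(-1.56)|=0.5600
Bisect:
  x_lo=-2.3658 |R|=1.3658  x_hi=-0.2512 |R|=0.7488
  mid=-1.30852 |R|=0.30852 →hi
  mid=-1.83718 |R|=0.83718 →hi
  mid=-2.10151 |R|=1.10151 →lo
  mid=-1.96934 |R|=0.96934 →hi
  mid=-2.03543 |R|=1.03543 →lo
  mid=-2.00238 |R|=1.00238 →lo
  mid=-1.98586 |R|=0.98586 →hi
  mid=-1.99412 |R|=0.99412 →hi
  mid=-1.99825 |R|=0.99825 →hi
  mid=-2.00032 |R|=1.00032 →lo
  ...
  [-2.00006,-1.99993] ⇒ x*=-2.0000
Stable set (-2.0000, 0).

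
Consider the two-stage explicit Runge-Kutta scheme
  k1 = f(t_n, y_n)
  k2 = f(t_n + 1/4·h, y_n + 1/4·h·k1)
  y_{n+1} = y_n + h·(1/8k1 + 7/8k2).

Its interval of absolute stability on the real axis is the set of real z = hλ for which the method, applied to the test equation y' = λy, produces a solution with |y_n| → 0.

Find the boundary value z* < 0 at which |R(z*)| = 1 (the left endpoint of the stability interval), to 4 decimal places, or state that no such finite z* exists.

left endpoint -4.5714.

Set f=λy, z=hλ:
  k1=λy_n ⇒ h·k1=z·y_n;  k2=λ(1+1/4z)y_n ⇒ h·k2=z(1+1/4z)y_n
  y_{n+1}/y_n = 1 + 1/8z + 7/8z(1+1/4z) = 1 + z + 7/32z²
  Hence R(z) = 1 + z + 7/32z².

Boundary: |R(x)|=1, x<0.
x=-0.71: |R|=0.4003
R=1: x+7/32x²=0 ⇒ x=−32/7=-4.5714; min R=1−1/(4·7/32)=-0.1429>−1
Confirm numerically:
  x=-3.262: |R|=0.06564 <1
  x=-2.304: |R|=0.14278 <1
  x=-2.191: |R|=0.14089 <1
  x=-2.106: |R|=0.13579 <1
  x=-5.084: |R|=1.57004 >1
  x=-5.075: |R|=1.55904 >1
Interval (-4.5714, 0).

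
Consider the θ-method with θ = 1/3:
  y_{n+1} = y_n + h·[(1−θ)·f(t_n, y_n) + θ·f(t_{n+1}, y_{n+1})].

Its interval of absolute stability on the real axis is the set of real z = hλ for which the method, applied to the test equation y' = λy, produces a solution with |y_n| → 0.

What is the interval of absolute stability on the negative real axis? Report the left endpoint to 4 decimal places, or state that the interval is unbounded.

z∈(-6.0000,0).

Set f=λy, z=hλ:
  y_{n+1} = y_n + z·[2/3·y_n + 1/3·y_{n+1}] ⇒ (1 − 1/3z)y_{n+1} = (1 + 2/3z)y_n
  ⇒ R(z) = (1 + 2/3z)/(1 − 1/3z).

Solve |R(x)|<1 on ℝ⁻.
x=-0.47: |R|=0.5937
R=−1: 1+2/3x = −1+1/3x ⇒ -1/3x=2 ⇒ x=2/(-1/3)=-6.0000
Confirm numerically:
  x=-3.753: |R|=0.66726 <1
  x=-2.689: |R|=0.41800 <1
  x=-2.465: |R|=0.35316 <1
  x=-6.437: |R|=1.04631 >1
  x=-6.362: |R|=1.03867 >1
  x=-6.149: |R|=1.01629 >1
So |R|<1 on (-6.0000, 0).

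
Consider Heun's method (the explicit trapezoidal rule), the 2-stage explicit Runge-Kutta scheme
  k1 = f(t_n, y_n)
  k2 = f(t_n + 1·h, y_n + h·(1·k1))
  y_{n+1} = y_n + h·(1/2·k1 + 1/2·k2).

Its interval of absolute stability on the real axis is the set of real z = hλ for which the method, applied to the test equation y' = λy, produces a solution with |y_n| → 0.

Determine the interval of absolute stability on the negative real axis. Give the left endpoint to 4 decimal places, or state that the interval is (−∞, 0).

With y'=λy (z=hλ):
  order 2, 2-stage ⇒ R(z)=1+z+z^2/2
  (e.g. R(-1.21)=0.52205, |R|=0.52205)

Solve |R(x)|<1 on ℝ⁻.
x=-1.21: |R|=0.5221
|R(-2.31)|=1.3580 |R(-2.19)|=1.2080 |R(-0.88)|=0.5072
Bisect:
  x_lo=-2.6268 |R|=1.8233  x_hi=-0.3690 |R|=0.6991
  mid=-1.49789 |R|=0.62395 →hi
  mid=-2.06235 |R|=1.06430 →lo
  mid=-1.78012 |R|=0.80430 →hi
  mid=-1.92124 |R|=0.92434 →hi
  mid=-1.99180 |R|=0.99183 →hi
  mid=-2.02707 |R|=1.02744 →lo
  mid=-2.00944 |R|=1.00948 →lo
  mid=-2.00062 |R|=1.00062 →lo
  mid=-1.99621 |R|=0.99621 →hi
  mid=-1.99841 |R|=0.99841 →hi
  ...
  [-2.00006,-1.99993] ⇒ x*=-2.0000
Stable set (-2.0000, 0).

(-2.0000, 0).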